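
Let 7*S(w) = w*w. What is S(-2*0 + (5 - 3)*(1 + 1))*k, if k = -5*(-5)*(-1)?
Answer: -400/7 ≈ -57.143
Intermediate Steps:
S(w) = w**2/7 (S(w) = (w*w)/7 = w**2/7)
k = -25 (k = 25*(-1) = -25)
S(-2*0 + (5 - 3)*(1 + 1))*k = ((-2*0 + (5 - 3)*(1 + 1))**2/7)*(-25) = ((0 + 2*2)**2/7)*(-25) = ((0 + 4)**2/7)*(-25) = ((1/7)*4**2)*(-25) = ((1/7)*16)*(-25) = (16/7)*(-25) = -400/7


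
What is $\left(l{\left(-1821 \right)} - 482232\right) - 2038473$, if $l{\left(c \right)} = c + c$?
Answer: $-2524347$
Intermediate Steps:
$l{\left(c \right)} = 2 c$
$\left(l{\left(-1821 \right)} - 482232\right) - 2038473 = \left(2 \left(-1821\right) - 482232\right) - 2038473 = \left(-3642 - 482232\right) - 2038473 = -485874 - 2038473 = -2524347$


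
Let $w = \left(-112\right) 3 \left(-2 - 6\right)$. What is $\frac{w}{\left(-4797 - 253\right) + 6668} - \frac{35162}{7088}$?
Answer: $- \frac{9459893}{2867096} \approx -3.2995$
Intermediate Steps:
$w = 2688$ ($w = - 336 \left(-2 - 6\right) = \left(-336\right) \left(-8\right) = 2688$)
$\frac{w}{\left(-4797 - 253\right) + 6668} - \frac{35162}{7088} = \frac{2688}{\left(-4797 - 253\right) + 6668} - \frac{35162}{7088} = \frac{2688}{-5050 + 6668} - \frac{17581}{3544} = \frac{2688}{1618} - \frac{17581}{3544} = 2688 \cdot \frac{1}{1618} - \frac{17581}{3544} = \frac{1344}{809} - \frac{17581}{3544} = - \frac{9459893}{2867096}$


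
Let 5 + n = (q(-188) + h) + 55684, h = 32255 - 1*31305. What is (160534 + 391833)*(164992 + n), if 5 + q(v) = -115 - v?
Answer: 122453687863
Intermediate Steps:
h = 950 (h = 32255 - 31305 = 950)
q(v) = -120 - v (q(v) = -5 + (-115 - v) = -120 - v)
n = 56697 (n = -5 + (((-120 - 1*(-188)) + 950) + 55684) = -5 + (((-120 + 188) + 950) + 55684) = -5 + ((68 + 950) + 55684) = -5 + (1018 + 55684) = -5 + 56702 = 56697)
(160534 + 391833)*(164992 + n) = (160534 + 391833)*(164992 + 56697) = 552367*221689 = 122453687863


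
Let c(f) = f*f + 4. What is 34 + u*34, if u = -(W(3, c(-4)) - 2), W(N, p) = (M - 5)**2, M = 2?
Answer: -204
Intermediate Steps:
c(f) = 4 + f**2 (c(f) = f**2 + 4 = 4 + f**2)
W(N, p) = 9 (W(N, p) = (2 - 5)**2 = (-3)**2 = 9)
u = -7 (u = -(9 - 2) = -1*7 = -7)
34 + u*34 = 34 - 7*34 = 34 - 238 = -204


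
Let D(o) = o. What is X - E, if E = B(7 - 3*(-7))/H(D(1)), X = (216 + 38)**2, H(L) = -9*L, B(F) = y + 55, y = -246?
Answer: 580453/9 ≈ 64495.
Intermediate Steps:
B(F) = -191 (B(F) = -246 + 55 = -191)
X = 64516 (X = 254**2 = 64516)
E = 191/9 (E = -191/((-9*1)) = -191/(-9) = -191*(-1/9) = 191/9 ≈ 21.222)
X - E = 64516 - 1*191/9 = 64516 - 191/9 = 580453/9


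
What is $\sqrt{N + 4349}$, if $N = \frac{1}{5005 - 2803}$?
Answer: $\frac{\sqrt{21087450798}}{2202} \approx 65.947$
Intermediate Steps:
$N = \frac{1}{2202} \approx 0.00045413$
$\sqrt{N + 4349} = \sqrt{\frac{1}{2202} + 4349} = \sqrt{\frac{9576499}{2202}} = \frac{\sqrt{21087450798}}{2202}$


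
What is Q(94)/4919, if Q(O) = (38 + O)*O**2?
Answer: 1166352/4919 ≈ 237.11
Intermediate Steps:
Q(O) = O**2*(38 + O)
Q(94)/4919 = (94**2*(38 + 94))/4919 = (8836*132)*(1/4919) = 1166352*(1/4919) = 1166352/4919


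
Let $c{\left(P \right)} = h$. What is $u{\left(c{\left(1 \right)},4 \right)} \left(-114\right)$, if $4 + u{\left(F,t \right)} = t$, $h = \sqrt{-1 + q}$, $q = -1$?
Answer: $0$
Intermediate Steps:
$h = i \sqrt{2}$ ($h = \sqrt{-1 - 1} = \sqrt{-2} = i \sqrt{2} \approx 1.4142 i$)
$c{\left(P \right)} = i \sqrt{2}$
$u{\left(F,t \right)} = -4 + t$
$u{\left(c{\left(1 \right)},4 \right)} \left(-114\right) = \left(-4 + 4\right) \left(-114\right) = 0 \left(-114\right) = 0$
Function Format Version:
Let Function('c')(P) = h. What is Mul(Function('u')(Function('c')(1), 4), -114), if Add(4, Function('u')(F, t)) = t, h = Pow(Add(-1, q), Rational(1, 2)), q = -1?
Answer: 0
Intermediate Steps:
h = Mul(I, Pow(2, Rational(1, 2))) (h = Pow(Add(-1, -1), Rational(1, 2)) = Pow(-2, Rational(1, 2)) = Mul(I, Pow(2, Rational(1, 2))) ≈ Mul(1.4142, I))
Function('c')(P) = Mul(I, Pow(2, Rational(1, 2)))
Function('u')(F, t) = Add(-4, t)
Mul(Function('u')(Function('c')(1), 4), -114) = Mul(Add(-4, 4), -114) = Mul(0, -114) = 0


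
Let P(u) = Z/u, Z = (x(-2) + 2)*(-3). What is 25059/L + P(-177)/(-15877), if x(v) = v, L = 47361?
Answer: 8353/15787 ≈ 0.52911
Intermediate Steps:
Z = 0 (Z = (-2 + 2)*(-3) = 0*(-3) = 0)
P(u) = 0 (P(u) = 0/u = 0)
25059/L + P(-177)/(-15877) = 25059/47361 + 0/(-15877) = 25059*(1/47361) + 0*(-1/15877) = 8353/15787 + 0 = 8353/15787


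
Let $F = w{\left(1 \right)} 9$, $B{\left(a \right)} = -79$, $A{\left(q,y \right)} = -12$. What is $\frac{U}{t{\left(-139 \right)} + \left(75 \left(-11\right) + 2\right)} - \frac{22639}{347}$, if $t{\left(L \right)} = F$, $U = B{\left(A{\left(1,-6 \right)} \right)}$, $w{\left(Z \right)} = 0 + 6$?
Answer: $- \frac{17381978}{266843} \approx -65.139$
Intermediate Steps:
$w{\left(Z \right)} = 6$
$U = -79$
$F = 54$ ($F = 6 \cdot 9 = 54$)
$t{\left(L \right)} = 54$
$\frac{U}{t{\left(-139 \right)} + \left(75 \left(-11\right) + 2\right)} - \frac{22639}{347} = - \frac{79}{54 + \left(75 \left(-11\right) + 2\right)} - \frac{22639}{347} = - \frac{79}{54 + \left(-825 + 2\right)} - \frac{22639}{347} = - \frac{79}{54 - 823} - \frac{22639}{347} = - \frac{79}{-769} - \frac{22639}{347} = \left(-79\right) \left(- \frac{1}{769}\right) - \frac{22639}{347} = \frac{79}{769} - \frac{22639}{347} = - \frac{17381978}{266843}$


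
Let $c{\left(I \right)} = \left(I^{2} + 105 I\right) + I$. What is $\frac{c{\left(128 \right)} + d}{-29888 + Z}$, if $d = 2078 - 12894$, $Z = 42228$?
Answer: $\frac{4784}{3085} \approx 1.5507$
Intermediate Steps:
$c{\left(I \right)} = I^{2} + 106 I$
$d = -10816$ ($d = 2078 - 12894 = -10816$)
$\frac{c{\left(128 \right)} + d}{-29888 + Z} = \frac{128 \left(106 + 128\right) - 10816}{-29888 + 42228} = \frac{128 \cdot 234 - 10816}{12340} = \left(29952 - 10816\right) \frac{1}{12340} = 19136 \cdot \frac{1}{12340} = \frac{4784}{3085}$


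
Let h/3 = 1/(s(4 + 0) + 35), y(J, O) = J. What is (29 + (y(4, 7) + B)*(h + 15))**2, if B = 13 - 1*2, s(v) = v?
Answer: 11002489/169 ≈ 65104.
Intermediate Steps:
h = 1/13 (h = 3/((4 + 0) + 35) = 3/(4 + 35) = 3/39 = 3*(1/39) = 1/13 ≈ 0.076923)
B = 11 (B = 13 - 2 = 11)
(29 + (y(4, 7) + B)*(h + 15))**2 = (29 + (4 + 11)*(1/13 + 15))**2 = (29 + 15*(196/13))**2 = (29 + 2940/13)**2 = (3317/13)**2 = 11002489/169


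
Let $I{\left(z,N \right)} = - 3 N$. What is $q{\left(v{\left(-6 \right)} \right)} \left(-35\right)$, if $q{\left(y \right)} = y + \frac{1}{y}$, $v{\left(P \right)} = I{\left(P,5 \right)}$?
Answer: $\frac{1582}{3} \approx 527.33$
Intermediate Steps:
$v{\left(P \right)} = -15$ ($v{\left(P \right)} = \left(-3\right) 5 = -15$)
$q{\left(v{\left(-6 \right)} \right)} \left(-35\right) = \left(-15 + \frac{1}{-15}\right) \left(-35\right) = \left(-15 - \frac{1}{15}\right) \left(-35\right) = \left(- \frac{226}{15}\right) \left(-35\right) = \frac{1582}{3}$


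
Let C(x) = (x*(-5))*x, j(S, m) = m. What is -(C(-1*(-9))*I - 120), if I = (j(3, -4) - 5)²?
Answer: 32925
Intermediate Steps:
C(x) = -5*x² (C(x) = (-5*x)*x = -5*x²)
I = 81 (I = (-4 - 5)² = (-9)² = 81)
-(C(-1*(-9))*I - 120) = -(-5*(-1*(-9))²*81 - 120) = -(-5*9²*81 - 120) = -(-5*81*81 - 120) = -(-405*81 - 120) = -(-32805 - 120) = -1*(-32925) = 32925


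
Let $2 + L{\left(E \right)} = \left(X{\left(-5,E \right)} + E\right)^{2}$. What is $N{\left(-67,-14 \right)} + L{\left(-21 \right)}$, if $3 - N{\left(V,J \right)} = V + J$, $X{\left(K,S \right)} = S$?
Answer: $1846$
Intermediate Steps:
$L{\left(E \right)} = -2 + 4 E^{2}$ ($L{\left(E \right)} = -2 + \left(E + E\right)^{2} = -2 + \left(2 E\right)^{2} = -2 + 4 E^{2}$)
$N{\left(V,J \right)} = 3 - J - V$ ($N{\left(V,J \right)} = 3 - \left(V + J\right) = 3 - \left(J + V\right) = 3 - J - V$)
$N{\left(-67,-14 \right)} + L{\left(-21 \right)} = \left(3 - -14 - -67\right) - \left(2 - 4 \left(-21\right)^{2}\right) = \left(3 + 14 + 67\right) + \left(-2 + 4 \cdot 441\right) = 84 + \left(-2 + 1764\right) = 84 + 1762 = 1846$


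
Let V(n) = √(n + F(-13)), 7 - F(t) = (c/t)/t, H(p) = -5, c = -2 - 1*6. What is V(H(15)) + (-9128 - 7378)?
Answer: -16506 + √346/13 ≈ -16505.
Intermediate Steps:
c = -8 (c = -2 - 6 = -8)
F(t) = 7 + 8/t² (F(t) = 7 - (-8/t)/t = 7 - (-8)/t² = 7 + 8/t²)
V(n) = √(1191/169 + n) (V(n) = √(n + (7 + 8/(-13)²)) = √(n + (7 + 8*(1/169))) = √(n + (7 + 8/169)) = √(n + 1191/169) = √(1191/169 + n))
V(H(15)) + (-9128 - 7378) = √(1191 + 169*(-5))/13 + (-9128 - 7378) = √(1191 - 845)/13 - 16506 = √346/13 - 16506 = -16506 + √346/13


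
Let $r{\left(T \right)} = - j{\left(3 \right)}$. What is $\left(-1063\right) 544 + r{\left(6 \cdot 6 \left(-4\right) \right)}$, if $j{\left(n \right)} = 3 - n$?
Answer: $-578272$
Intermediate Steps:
$r{\left(T \right)} = 0$ ($r{\left(T \right)} = - (3 - 3) = \left(-1\right) 0 = 0$)
$\left(-1063\right) 544 + r{\left(6 \cdot 6 \left(-4\right) \right)} = \left(-1063\right) 544 + 0 = -578272 + 0 = -578272$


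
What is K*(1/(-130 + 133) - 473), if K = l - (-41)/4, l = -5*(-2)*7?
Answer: -75863/2 ≈ -37932.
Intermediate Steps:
l = 70 (l = 10*7 = 70)
K = 321/4 (K = 70 - (-41)/4 = 70 - 1*(-41/4) = 70 + 41/4 = 321/4 ≈ 80.250)
K*(1/(-130 + 133) - 473) = 321*(1/(-130 + 133) - 473)/4 = 321*(1/3 - 473)/4 = (321/4)*(-1418/3) = -75863/2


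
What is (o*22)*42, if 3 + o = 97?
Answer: 86856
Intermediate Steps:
o = 94 (o = -3 + 97 = 94)
(o*22)*42 = (94*22)*42 = 2068*42 = 86856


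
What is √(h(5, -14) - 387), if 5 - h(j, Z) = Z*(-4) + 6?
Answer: 2*I*√111 ≈ 21.071*I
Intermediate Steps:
h(j, Z) = -1 + 4*Z (h(j, Z) = 5 - (Z*(-4) + 6) = 5 - (-4*Z + 6) = 5 - (6 - 4*Z) = 5 + (-6 + 4*Z) = -1 + 4*Z)
√(h(5, -14) - 387) = √((-1 + 4*(-14)) - 387) = √((-1 - 56) - 387) = √(-57 - 387) = √(-444) = 2*I*√111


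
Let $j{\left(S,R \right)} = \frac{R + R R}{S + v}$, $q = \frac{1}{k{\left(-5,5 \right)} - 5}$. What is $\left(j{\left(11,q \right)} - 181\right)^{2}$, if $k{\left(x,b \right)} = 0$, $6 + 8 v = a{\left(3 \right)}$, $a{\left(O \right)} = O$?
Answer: $\frac{147961007649}{4515625} \approx 32766.0$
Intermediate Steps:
$v = - \frac{3}{8}$ ($v = - \frac{3}{4} + \frac{1}{8} \cdot 3 = - \frac{3}{4} + \frac{3}{8} = - \frac{3}{8} \approx -0.375$)
$q = - \frac{1}{5}$ ($q = \frac{1}{0 - 5} = \frac{1}{-5} = - \frac{1}{5} \approx -0.2$)
$j{\left(S,R \right)} = \frac{R + R^{2}}{- \frac{3}{8} + S}$ ($j{\left(S,R \right)} = \frac{R + R R}{S - \frac{3}{8}} = \frac{R + R^{2}}{- \frac{3}{8} + S}$)
$\left(j{\left(11,q \right)} - 181\right)^{2} = \left(8 \left(- \frac{1}{5}\right) \frac{1}{-3 + 8 \cdot 11} \left(1 - \frac{1}{5}\right) - 181\right)^{2} = \left(8 \left(- \frac{1}{5}\right) \frac{1}{-3 + 88} \cdot \frac{4}{5} - 181\right)^{2} = \left(8 \left(- \frac{1}{5}\right) \frac{1}{85} \cdot \frac{4}{5} - 181\right)^{2} = \left(- \frac{32}{2125} - 181\right)^{2} = \left(- \frac{384657}{2125}\right)^{2} = \frac{147961007649}{4515625}$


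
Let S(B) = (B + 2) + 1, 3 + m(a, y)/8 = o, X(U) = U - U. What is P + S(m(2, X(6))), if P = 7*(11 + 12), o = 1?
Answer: 148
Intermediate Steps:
X(U) = 0
m(a, y) = -16 (m(a, y) = -24 + 8*1 = -24 + 8 = -16)
S(B) = 3 + B (S(B) = (2 + B) + 1 = 3 + B)
P = 161 (P = 7*23 = 161)
P + S(m(2, X(6))) = 161 + (3 - 16) = 161 - 13 = 148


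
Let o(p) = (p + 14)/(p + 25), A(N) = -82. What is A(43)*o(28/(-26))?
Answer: -13776/311 ≈ -44.296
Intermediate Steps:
o(p) = (14 + p)/(25 + p)
A(43)*o(28/(-26)) = -82*(14 + 28/(-26))/(25 + 28/(-26)) = -82*(14 + 28*(-1/26))/(25 + 28*(-1/26)) = -82*(14 - 14/13)/(25 - 14/13) = -82*168/(311/13*13) = -1066*168/(311*13) = -82*168/311 = -13776/311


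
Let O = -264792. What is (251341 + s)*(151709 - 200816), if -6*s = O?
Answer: -14509792611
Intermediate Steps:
s = 44132 (s = -⅙*(-264792) = 44132)
(251341 + s)*(151709 - 200816) = (251341 + 44132)*(151709 - 200816) = 295473*(-49107) = -14509792611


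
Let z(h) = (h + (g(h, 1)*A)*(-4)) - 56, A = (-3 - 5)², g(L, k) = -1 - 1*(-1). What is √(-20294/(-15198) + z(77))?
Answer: √1289747874/7599 ≈ 4.7260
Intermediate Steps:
g(L, k) = 0 (g(L, k) = -1 + 1 = 0)
A = 64 (A = (-8)² = 64)
z(h) = -56 + h (z(h) = (h + (0*64)*(-4)) - 56 = (h + 0*(-4)) - 56 = (h + 0) - 56 = h - 56 = -56 + h)
√(-20294/(-15198) + z(77)) = √(-20294/(-15198) + (-56 + 77)) = √(-20294*(-1/15198) + 21) = √(10147/7599 + 21) = √(169726/7599) = √1289747874/7599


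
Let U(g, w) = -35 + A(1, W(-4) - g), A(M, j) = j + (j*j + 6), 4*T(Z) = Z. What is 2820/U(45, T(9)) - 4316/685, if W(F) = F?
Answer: -8094368/1591255 ≈ -5.0868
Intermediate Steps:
T(Z) = Z/4
A(M, j) = 6 + j + j² (A(M, j) = j + (j² + 6) = j + (6 + j²) = 6 + j + j²)
U(g, w) = -33 + (-4 - g)² - g (U(g, w) = -35 + (6 + (-4 - g) + (-4 - g)²) = -35 + (2 + (-4 - g)² - g) = -33 + (-4 - g)² - g)
2820/U(45, T(9)) - 4316/685 = 2820/(-33 + (4 + 45)² - 1*45) - 4316/685 = 2820/(-33 + 49² - 45) - 4316*1/685 = 2820/(-33 + 2401 - 45) - 4316/685 = 2820/2323 - 4316/685 = -8094368/1591255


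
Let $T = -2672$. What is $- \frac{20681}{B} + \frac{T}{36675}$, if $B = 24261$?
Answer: $- \frac{274433689}{296590725} \approx -0.92529$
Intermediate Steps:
$- \frac{20681}{B} + \frac{T}{36675} = - \frac{20681}{24261} - \frac{2672}{36675} = - \frac{274433689}{296590725}$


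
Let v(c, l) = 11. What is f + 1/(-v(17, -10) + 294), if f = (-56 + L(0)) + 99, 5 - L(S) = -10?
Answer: 16415/283 ≈ 58.004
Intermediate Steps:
L(S) = 15 (L(S) = 5 - 1*(-10) = 5 + 10 = 15)
f = 58 (f = (-56 + 15) + 99 = -41 + 99 = 58)
f + 1/(-v(17, -10) + 294) = 58 + 1/(-1*11 + 294) = 58 + 1/(-11 + 294) = 58 + 1/283 = 16415/283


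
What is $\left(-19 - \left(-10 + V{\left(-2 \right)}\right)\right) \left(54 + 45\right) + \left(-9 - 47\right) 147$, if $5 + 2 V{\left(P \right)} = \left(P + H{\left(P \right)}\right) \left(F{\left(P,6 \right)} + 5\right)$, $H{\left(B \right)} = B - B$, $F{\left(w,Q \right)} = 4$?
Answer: $- \frac{15969}{2} \approx -7984.5$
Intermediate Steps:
$H{\left(B \right)} = 0$
$V{\left(P \right)} = - \frac{5}{2} + \frac{9 P}{2}$ ($V{\left(P \right)} = - \frac{5}{2} + \frac{\left(P + 0\right) \left(4 + 5\right)}{2} = - \frac{5}{2} + \frac{P 9}{2} = - \frac{5}{2} + \frac{9 P}{2}$)
$\left(-19 - \left(-10 + V{\left(-2 \right)}\right)\right) \left(54 + 45\right) + \left(-9 - 47\right) 147 = \left(-19 + \left(10 - \left(- \frac{5}{2} + \frac{9}{2} \left(-2\right)\right)\right)\right) \left(54 + 45\right) + \left(-9 - 47\right) 147 = \left(-19 + \left(10 - \left(- \frac{5}{2} - 9\right)\right)\right) 99 + \left(-9 - 47\right) 147 = \left(-19 + \left(10 - - \frac{23}{2}\right)\right) 99 - 8232 = \left(-19 + \left(10 + \frac{23}{2}\right)\right) 99 - 8232 = \left(-19 + \frac{43}{2}\right) 99 - 8232 = \frac{5}{2} \cdot 99 - 8232 = \frac{495}{2} - 8232 = - \frac{15969}{2}$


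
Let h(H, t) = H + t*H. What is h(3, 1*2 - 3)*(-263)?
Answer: 0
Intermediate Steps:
h(H, t) = H + H*t
h(3, 1*2 - 3)*(-263) = (3*(1 + (1*2 - 3)))*(-263) = (3*(1 + (2 - 3)))*(-263) = (3*(1 - 1))*(-263) = (3*0)*(-263) = 0*(-263) = 0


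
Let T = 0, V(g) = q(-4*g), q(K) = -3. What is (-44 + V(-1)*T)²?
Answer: 1936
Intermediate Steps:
V(g) = -3
(-44 + V(-1)*T)² = (-44 - 3*0)² = (-44 + 0)² = (-44)² = 1936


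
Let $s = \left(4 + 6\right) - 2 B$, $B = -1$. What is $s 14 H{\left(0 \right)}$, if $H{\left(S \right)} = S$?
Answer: $0$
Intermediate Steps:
$s = 12$ ($s = \left(4 + 6\right) - -2 = 10 + 2 = 12$)
$s 14 H{\left(0 \right)} = 12 \cdot 14 \cdot 0 = 168 \cdot 0 = 0$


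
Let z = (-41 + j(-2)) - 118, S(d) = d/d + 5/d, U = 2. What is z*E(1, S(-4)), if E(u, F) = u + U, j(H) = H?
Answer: -483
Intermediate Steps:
S(d) = 1 + 5/d
E(u, F) = 2 + u (E(u, F) = u + 2 = 2 + u)
z = -161 (z = (-41 - 2) - 118 = -43 - 118 = -161)
z*E(1, S(-4)) = -161*(2 + 1) = -161*3 = -483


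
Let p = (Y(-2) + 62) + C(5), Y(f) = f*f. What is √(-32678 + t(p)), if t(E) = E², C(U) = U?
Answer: I*√27637 ≈ 166.24*I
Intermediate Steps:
Y(f) = f²
p = 71 (p = ((-2)² + 62) + 5 = (4 + 62) + 5 = 66 + 5 = 71)
√(-32678 + t(p)) = √(-32678 + 71²) = √(-32678 + 5041) = √(-27637) = I*√27637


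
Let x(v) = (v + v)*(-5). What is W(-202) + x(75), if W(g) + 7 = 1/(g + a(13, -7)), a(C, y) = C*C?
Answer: -24982/33 ≈ -757.03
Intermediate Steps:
a(C, y) = C**2
x(v) = -10*v (x(v) = (2*v)*(-5) = -10*v)
W(g) = -7 + 1/(169 + g) (W(g) = -7 + 1/(g + 13**2) = -7 + 1/(g + 169) = -7 + 1/(169 + g))
W(-202) + x(75) = (-1182 - 7*(-202))/(169 - 202) - 10*75 = (-1182 + 1414)/(-33) - 750 = -1/33*232 - 750 = -232/33 - 750 = -24982/33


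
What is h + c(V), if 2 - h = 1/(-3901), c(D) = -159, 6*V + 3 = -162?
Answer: -612456/3901 ≈ -157.00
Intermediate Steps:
V = -55/2 (V = -1/2 + (1/6)*(-162) = -1/2 - 27 = -55/2 ≈ -27.500)
h = 7803/3901 (h = 2 - 1/(-3901) = 2 - 1*(-1/3901) = 2 + 1/3901 = 7803/3901 ≈ 2.0003)
h + c(V) = 7803/3901 - 159 = -612456/3901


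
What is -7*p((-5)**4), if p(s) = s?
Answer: -4375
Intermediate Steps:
-7*p((-5)**4) = -7*(-5)**4 = -7*625 = -4375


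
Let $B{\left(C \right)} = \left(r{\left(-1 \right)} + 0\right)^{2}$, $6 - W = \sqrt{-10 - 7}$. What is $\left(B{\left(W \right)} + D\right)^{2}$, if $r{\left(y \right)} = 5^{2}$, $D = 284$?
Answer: $826281$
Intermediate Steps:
$W = 6 - i \sqrt{17}$ ($W = 6 - \sqrt{-10 - 7} = 6 - \sqrt{-17} = 6 - i \sqrt{17} \approx 6.0 - 4.1231 i$)
$r{\left(y \right)} = 25$
$B{\left(C \right)} = 625$ ($B{\left(C \right)} = \left(25 + 0\right)^{2} = 25^{2} = 625$)
$\left(B{\left(W \right)} + D\right)^{2} = \left(625 + 284\right)^{2} = 909^{2} = 826281$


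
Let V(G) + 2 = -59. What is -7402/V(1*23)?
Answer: 7402/61 ≈ 121.34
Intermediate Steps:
V(G) = -61 (V(G) = -2 - 59 = -61)
-7402/V(1*23) = -7402/(-61) = -7402*(-1/61) = 7402/61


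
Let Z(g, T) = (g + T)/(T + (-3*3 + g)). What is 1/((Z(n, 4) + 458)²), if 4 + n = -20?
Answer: 841/176943204 ≈ 4.7529e-6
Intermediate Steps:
n = -24 (n = -4 - 20 = -24)
Z(g, T) = (T + g)/(-9 + T + g) (Z(g, T) = (T + g)/(T + (-9 + g)) = (T + g)/(-9 + T + g))
1/((Z(n, 4) + 458)²) = 1/(((4 - 24)/(-9 + 4 - 24) + 458)²) = 1/((-20/(-29) + 458)²) = 1/((-1/29*(-20) + 458)²) = 1/((20/29 + 458)²) = 1/((13302/29)²) = 1/(176943204/841) = 841/176943204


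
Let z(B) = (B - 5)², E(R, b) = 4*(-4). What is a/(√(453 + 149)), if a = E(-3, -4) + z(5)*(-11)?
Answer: -8*√602/301 ≈ -0.65211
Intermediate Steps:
E(R, b) = -16
z(B) = (-5 + B)²
a = -16 (a = -16 + (-5 + 5)²*(-11) = -16 + 0²*(-11) = -16 + 0*(-11) = -16 + 0 = -16)
a/(√(453 + 149)) = -16/√(453 + 149) = -16*√602/602 = -8*√602/301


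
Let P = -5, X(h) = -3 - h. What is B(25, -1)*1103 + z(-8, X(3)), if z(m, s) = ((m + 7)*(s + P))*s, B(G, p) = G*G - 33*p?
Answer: 725708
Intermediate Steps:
B(G, p) = G² - 33*p
z(m, s) = s*(-5 + s)*(7 + m) (z(m, s) = ((m + 7)*(s - 5))*s = ((7 + m)*(-5 + s))*s = ((-5 + s)*(7 + m))*s = s*(-5 + s)*(7 + m))
B(25, -1)*1103 + z(-8, X(3)) = (25² - 33*(-1))*1103 + (-3 - 1*3)*(-35 - 5*(-8) + 7*(-3 - 1*3) - 8*(-3 - 1*3)) = (625 + 33)*1103 + (-3 - 3)*(-35 + 40 + 7*(-3 - 3) - 8*(-3 - 3)) = 658*1103 - 6*(-35 + 40 + 7*(-6) - 8*(-6)) = 725774 - 6*(-35 + 40 - 42 + 48) = 725774 - 6*11 = 725774 - 66 = 725708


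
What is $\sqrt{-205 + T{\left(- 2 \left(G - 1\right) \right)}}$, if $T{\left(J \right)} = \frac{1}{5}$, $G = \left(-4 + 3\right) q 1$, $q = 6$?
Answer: $\frac{32 i \sqrt{5}}{5} \approx 14.311 i$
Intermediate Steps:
$G = -6$ ($G = \left(-4 + 3\right) 6 \cdot 1 = \left(-1\right) 6 \cdot 1 = \left(-6\right) 1 = -6$)
$T{\left(J \right)} = \frac{1}{5}$
$\sqrt{-205 + T{\left(- 2 \left(G - 1\right) \right)}} = \sqrt{-205 + \frac{1}{5}} = \sqrt{- \frac{1024}{5}} = \frac{32 i \sqrt{5}}{5}$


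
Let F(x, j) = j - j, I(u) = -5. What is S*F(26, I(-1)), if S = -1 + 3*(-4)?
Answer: 0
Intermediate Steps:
F(x, j) = 0
S = -13 (S = -1 - 12 = -13)
S*F(26, I(-1)) = -13*0 = 0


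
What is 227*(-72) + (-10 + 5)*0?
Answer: -16344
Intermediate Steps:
227*(-72) + (-10 + 5)*0 = -16344 - 5*0 = -16344 + 0 = -16344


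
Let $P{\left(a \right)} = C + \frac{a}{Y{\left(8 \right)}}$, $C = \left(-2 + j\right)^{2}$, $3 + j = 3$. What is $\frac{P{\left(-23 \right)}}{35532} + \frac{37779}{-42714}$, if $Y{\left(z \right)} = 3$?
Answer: $- \frac{10654921}{12045348} \approx -0.88457$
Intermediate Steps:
$j = 0$ ($j = -3 + 3 = 0$)
$C = 4$ ($C = \left(-2 + 0\right)^{2} = \left(-2\right)^{2} = 4$)
$P{\left(a \right)} = 4 + \frac{a}{3}$
$\frac{P{\left(-23 \right)}}{35532} + \frac{37779}{-42714} = \frac{4 + \frac{1}{3} \left(-23\right)}{35532} + \frac{37779}{-42714} = \left(4 - \frac{23}{3}\right) \frac{1}{35532} + 37779 \left(- \frac{1}{42714}\right) = \left(- \frac{11}{3}\right) \frac{1}{35532} - \frac{1799}{2034} = - \frac{11}{106596} - \frac{1799}{2034} = - \frac{10654921}{12045348}$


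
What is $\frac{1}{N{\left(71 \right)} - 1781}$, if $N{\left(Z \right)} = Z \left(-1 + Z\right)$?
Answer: $\frac{1}{3189} \approx 0.00031358$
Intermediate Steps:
$\frac{1}{N{\left(71 \right)} - 1781} = \frac{1}{71 \left(-1 + 71\right) - 1781} = \frac{1}{71 \cdot 70 - 1781} = \frac{1}{4970 - 1781} = \frac{1}{3189}$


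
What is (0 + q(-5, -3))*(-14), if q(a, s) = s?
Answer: 42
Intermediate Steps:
(0 + q(-5, -3))*(-14) = (0 - 3)*(-14) = -3*(-14) = 42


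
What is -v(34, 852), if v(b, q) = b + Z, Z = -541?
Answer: 507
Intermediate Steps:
v(b, q) = -541 + b (v(b, q) = b - 541 = -541 + b)
-v(34, 852) = -(-541 + 34) = -1*(-507) = 507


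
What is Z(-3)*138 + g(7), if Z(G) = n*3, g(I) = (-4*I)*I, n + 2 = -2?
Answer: -1852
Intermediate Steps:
n = -4 (n = -2 - 2 = -4)
g(I) = -4*I²
Z(G) = -12 (Z(G) = -4*3 = -12)
Z(-3)*138 + g(7) = -12*138 - 4*7² = -1656 - 4*49 = -1656 - 196 = -1852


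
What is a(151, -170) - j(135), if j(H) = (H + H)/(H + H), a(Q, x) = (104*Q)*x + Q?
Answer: -2669530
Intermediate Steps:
a(Q, x) = Q + 104*Q*x (a(Q, x) = 104*Q*x + Q = Q + 104*Q*x)
j(H) = 1 (j(H) = (2*H)/((2*H)) = (2*H)*(1/(2*H)) = 1)
a(151, -170) - j(135) = 151*(1 + 104*(-170)) - 1*1 = 151*(1 - 17680) - 1 = 151*(-17679) - 1 = -2669529 - 1 = -2669530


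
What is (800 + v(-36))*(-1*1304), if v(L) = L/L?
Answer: -1044504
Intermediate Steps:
v(L) = 1
(800 + v(-36))*(-1*1304) = (800 + 1)*(-1*1304) = 801*(-1304) = -1044504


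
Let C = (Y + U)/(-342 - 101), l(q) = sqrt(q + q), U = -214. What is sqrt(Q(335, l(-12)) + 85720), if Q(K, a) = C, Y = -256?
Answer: sqrt(16822672490)/443 ≈ 292.78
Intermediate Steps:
l(q) = sqrt(2)*sqrt(q) (l(q) = sqrt(2*q) = sqrt(2)*sqrt(q))
C = 470/443 (C = (-256 - 214)/(-342 - 101) = -470/(-443) = -470*(-1/443) = 470/443 ≈ 1.0609)
Q(K, a) = 470/443
sqrt(Q(335, l(-12)) + 85720) = sqrt(470/443 + 85720) = sqrt(37974430/443) = sqrt(16822672490)/443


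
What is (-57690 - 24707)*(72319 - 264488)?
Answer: 15834149093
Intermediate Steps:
(-57690 - 24707)*(72319 - 264488) = -82397*(-192169) = 15834149093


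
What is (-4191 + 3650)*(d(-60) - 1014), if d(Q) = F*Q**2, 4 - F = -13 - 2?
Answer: -36455826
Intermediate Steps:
F = 19 (F = 4 - (-13 - 2) = 4 - 1*(-15) = 4 + 15 = 19)
d(Q) = 19*Q**2
(-4191 + 3650)*(d(-60) - 1014) = (-4191 + 3650)*(19*(-60)**2 - 1014) = -541*(19*3600 - 1014) = -541*(68400 - 1014) = -541*67386 = -36455826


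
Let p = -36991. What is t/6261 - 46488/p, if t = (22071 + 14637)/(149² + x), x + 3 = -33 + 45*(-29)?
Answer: 72296404787/57514161665 ≈ 1.2570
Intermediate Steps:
x = -1341 (x = -3 + (-33 + 45*(-29)) = -3 + (-33 - 1305) = -3 - 1338 = -1341)
t = 1311/745 (t = (22071 + 14637)/(149² - 1341) = 36708/(22201 - 1341) = 36708/20860 = 36708*(1/20860) = 1311/745 ≈ 1.7597)
t/6261 - 46488/p = (1311/745)/6261 - 46488/(-36991) = (1311/745)*(1/6261) - 46488*(-1/36991) = 437/1554815 + 46488/36991 = 72296404787/57514161665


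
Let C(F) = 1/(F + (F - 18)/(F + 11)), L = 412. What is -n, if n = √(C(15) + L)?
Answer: -√6857210/129 ≈ -20.299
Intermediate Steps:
C(F) = 1/(F + (-18 + F)/(11 + F))
n = √6857210/129 (n = √((11 + 15)/(-18 + 15² + 12*15) + 412) = √(26/(-18 + 225 + 180) + 412) = √(26/387 + 412) = √(159470/387) = √6857210/129 ≈ 20.299)
-n = -√6857210/129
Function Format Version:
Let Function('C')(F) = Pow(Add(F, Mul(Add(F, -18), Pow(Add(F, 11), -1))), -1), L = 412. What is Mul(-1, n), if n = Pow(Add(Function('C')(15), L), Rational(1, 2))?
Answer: Mul(Rational(-1, 129), Pow(6857210, Rational(1, 2))) ≈ -20.299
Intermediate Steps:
Function('C')(F) = Pow(Add(F, Mul(Pow(Add(11, F), -1), Add(-18, F))), -1) (Function('C')(F) = Pow(Add(F, Mul(Add(-18, F), Pow(Add(11, F), -1))), -1) = Pow(Add(F, Mul(Pow(Add(11, F), -1), Add(-18, F))), -1))
n = Mul(Rational(1, 129), Pow(6857210, Rational(1, 2))) (n = Pow(Add(Mul(Pow(Add(-18, Pow(15, 2), Mul(12, 15)), -1), Add(11, 15)), 412), Rational(1, 2)) = Pow(Add(Mul(Pow(Add(-18, 225, 180), -1), 26), 412), Rational(1, 2)) = Pow(Add(Mul(Pow(387, -1), 26), 412), Rational(1, 2)) = Pow(Add(Mul(Rational(1, 387), 26), 412), Rational(1, 2)) = Pow(Add(Rational(26, 387), 412), Rational(1, 2)) = Pow(Rational(159470, 387), Rational(1, 2)) = Mul(Rational(1, 129), Pow(6857210, Rational(1, 2))) ≈ 20.299)
Mul(-1, n) = Mul(-1, Mul(Rational(1, 129), Pow(6857210, Rational(1, 2)))) = Mul(Rational(-1, 129), Pow(6857210, Rational(1, 2)))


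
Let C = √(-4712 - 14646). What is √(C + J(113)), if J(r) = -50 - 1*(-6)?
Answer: √(-44 + I*√19358) ≈ 7.1388 + 9.7449*I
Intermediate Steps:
J(r) = -44 (J(r) = -50 + 6 = -44)
C = I*√19358 (C = √(-19358) = I*√19358 ≈ 139.13*I)
√(C + J(113)) = √(I*√19358 - 44) = √(-44 + I*√19358)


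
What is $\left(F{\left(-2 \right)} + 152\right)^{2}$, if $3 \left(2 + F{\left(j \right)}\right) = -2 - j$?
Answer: $22500$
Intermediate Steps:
$F{\left(j \right)} = - \frac{8}{3} - \frac{j}{3}$ ($F{\left(j \right)} = -2 + \frac{-2 - j}{3} = -2 - \left(\frac{2}{3} + \frac{j}{3}\right) = - \frac{8}{3} - \frac{j}{3}$)
$\left(F{\left(-2 \right)} + 152\right)^{2} = \left(\left(- \frac{8}{3} - - \frac{2}{3}\right) + 152\right)^{2} = \left(\left(- \frac{8}{3} + \frac{2}{3}\right) + 152\right)^{2} = \left(-2 + 152\right)^{2} = 150^{2} = 22500$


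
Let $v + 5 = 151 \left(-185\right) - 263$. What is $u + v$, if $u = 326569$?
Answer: $298366$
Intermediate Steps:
$v = -28203$ ($v = -5 + \left(151 \left(-185\right) - 263\right) = -5 - 28198 = -28203$)
$u + v = 326569 - 28203 = 298366$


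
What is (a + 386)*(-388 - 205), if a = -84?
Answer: -179086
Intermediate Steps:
(a + 386)*(-388 - 205) = (-84 + 386)*(-388 - 205) = 302*(-593) = -179086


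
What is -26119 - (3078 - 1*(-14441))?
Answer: -43638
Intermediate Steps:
-26119 - (3078 - 1*(-14441)) = -26119 - (3078 + 14441) = -26119 - 1*17519 = -26119 - 17519 = -43638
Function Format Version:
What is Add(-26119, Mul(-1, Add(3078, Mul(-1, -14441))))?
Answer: -43638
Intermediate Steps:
Add(-26119, Mul(-1, Add(3078, Mul(-1, -14441)))) = Add(-26119, Mul(-1, Add(3078, 14441))) = Add(-26119, Mul(-1, 17519)) = Add(-26119, -17519) = -43638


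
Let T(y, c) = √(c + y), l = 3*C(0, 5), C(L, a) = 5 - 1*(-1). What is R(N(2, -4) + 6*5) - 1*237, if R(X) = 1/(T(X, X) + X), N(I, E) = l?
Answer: -10901/46 - √6/552 ≈ -236.98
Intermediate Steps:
C(L, a) = 6 (C(L, a) = 5 + 1 = 6)
l = 18 (l = 3*6 = 18)
N(I, E) = 18
R(X) = 1/(X + √2*√X) (R(X) = 1/(√(X + X) + X) = 1/(√(2*X) + X) = 1/(√2*√X + X) = 1/(X + √2*√X))
R(N(2, -4) + 6*5) - 1*237 = 1/((18 + 6*5) + √2*√(18 + 6*5)) - 1*237 = 1/((18 + 30) + √2*√(18 + 30)) - 237 = 1/(48 + √2*√48) - 237 = 1/(48 + √2*(4*√3)) - 237 = 1/(48 + 4*√6) - 237 = -237 + 1/(48 + 4*√6)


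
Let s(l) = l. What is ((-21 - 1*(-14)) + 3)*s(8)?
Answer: -32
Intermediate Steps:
((-21 - 1*(-14)) + 3)*s(8) = ((-21 - 1*(-14)) + 3)*8 = ((-21 + 14) + 3)*8 = (-7 + 3)*8 = -4*8 = -32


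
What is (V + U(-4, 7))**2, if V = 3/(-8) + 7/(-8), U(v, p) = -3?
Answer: 289/16 ≈ 18.063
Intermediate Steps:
V = -5/4 (V = 3*(-1/8) + 7*(-1/8) = -3/8 - 7/8 = -5/4 ≈ -1.2500)
(V + U(-4, 7))**2 = (-5/4 - 3)**2 = (-17/4)**2 = 289/16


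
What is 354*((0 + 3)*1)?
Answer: 1062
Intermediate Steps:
354*((0 + 3)*1) = 354*(3*1) = 354*3 = 1062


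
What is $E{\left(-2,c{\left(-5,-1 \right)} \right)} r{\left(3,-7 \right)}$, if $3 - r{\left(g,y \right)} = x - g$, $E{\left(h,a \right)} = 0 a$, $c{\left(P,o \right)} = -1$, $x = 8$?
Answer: $0$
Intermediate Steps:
$E{\left(h,a \right)} = 0$
$r{\left(g,y \right)} = -5 + g$ ($r{\left(g,y \right)} = 3 - \left(8 - g\right) = 3 + \left(-8 + g\right) = -5 + g$)
$E{\left(-2,c{\left(-5,-1 \right)} \right)} r{\left(3,-7 \right)} = 0 \left(-5 + 3\right) = 0 \left(-2\right) = 0$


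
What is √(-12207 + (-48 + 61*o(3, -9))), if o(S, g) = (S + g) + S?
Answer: 3*I*√1382 ≈ 111.53*I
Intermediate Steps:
o(S, g) = g + 2*S
√(-12207 + (-48 + 61*o(3, -9))) = √(-12207 + (-48 + 61*(-9 + 2*3))) = √(-12207 + (-48 + 61*(-9 + 6))) = √(-12207 + (-48 + 61*(-3))) = √(-12207 + (-48 - 183)) = √(-12207 - 231) = √(-12438) = 3*I*√1382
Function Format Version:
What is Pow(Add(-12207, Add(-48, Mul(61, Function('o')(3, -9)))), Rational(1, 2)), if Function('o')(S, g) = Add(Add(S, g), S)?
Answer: Mul(3, I, Pow(1382, Rational(1, 2))) ≈ Mul(111.53, I)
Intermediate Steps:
Function('o')(S, g) = Add(g, Mul(2, S))
Pow(Add(-12207, Add(-48, Mul(61, Function('o')(3, -9)))), Rational(1, 2)) = Pow(Add(-12207, Add(-48, Mul(61, Add(-9, Mul(2, 3))))), Rational(1, 2)) = Pow(Add(-12207, Add(-48, Mul(61, Add(-9, 6)))), Rational(1, 2)) = Pow(Add(-12207, Add(-48, Mul(61, -3))), Rational(1, 2)) = Pow(Add(-12207, Add(-48, -183)), Rational(1, 2)) = Pow(Add(-12207, -231), Rational(1, 2)) = Pow(-12438, Rational(1, 2)) = Mul(3, I, Pow(1382, Rational(1, 2)))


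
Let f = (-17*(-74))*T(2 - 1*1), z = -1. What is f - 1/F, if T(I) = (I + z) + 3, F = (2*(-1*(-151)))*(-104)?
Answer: 118533793/31408 ≈ 3774.0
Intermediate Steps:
F = -31408 (F = (2*151)*(-104) = 302*(-104) = -31408)
T(I) = 2 + I (T(I) = (I - 1) + 3 = (-1 + I) + 3 = 2 + I)
f = 3774 (f = (-17*(-74))*(2 + (2 - 1*1)) = 1258*(2 + (2 - 1)) = 1258*(2 + 1) = 1258*3 = 3774)
f - 1/F = 3774 - 1/(-31408) = 3774 - 1*(-1/31408) = 3774 + 1/31408 = 118533793/31408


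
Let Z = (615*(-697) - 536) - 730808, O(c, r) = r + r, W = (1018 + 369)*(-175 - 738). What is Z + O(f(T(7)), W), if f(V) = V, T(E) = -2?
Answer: -3692661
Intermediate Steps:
W = -1266331 (W = 1387*(-913) = -1266331)
O(c, r) = 2*r
Z = -1159999 (Z = (-428655 - 536) - 730808 = -429191 - 730808 = -1159999)
Z + O(f(T(7)), W) = -1159999 + 2*(-1266331) = -1159999 - 2532662 = -3692661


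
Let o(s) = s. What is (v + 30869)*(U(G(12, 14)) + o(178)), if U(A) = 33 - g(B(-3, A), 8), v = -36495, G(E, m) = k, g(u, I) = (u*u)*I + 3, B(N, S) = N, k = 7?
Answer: -765136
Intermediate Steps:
g(u, I) = 3 + I*u² (g(u, I) = u²*I + 3 = I*u² + 3 = 3 + I*u²)
G(E, m) = 7
U(A) = -42 (U(A) = 33 - (3 + 8*(-3)²) = 33 - (3 + 8*9) = 33 - (3 + 72) = 33 - 1*75 = 33 - 75 = -42)
(v + 30869)*(U(G(12, 14)) + o(178)) = (-36495 + 30869)*(-42 + 178) = -5626*136 = -765136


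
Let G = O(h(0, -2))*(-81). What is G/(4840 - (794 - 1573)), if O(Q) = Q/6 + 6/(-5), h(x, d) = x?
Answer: 162/9365 ≈ 0.017298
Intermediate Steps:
O(Q) = -6/5 + Q/6 (O(Q) = Q*(⅙) + 6*(-⅕) = Q/6 - 6/5 = -6/5 + Q/6)
G = 486/5 (G = (-6/5 + (⅙)*0)*(-81) = (-6/5 + 0)*(-81) = -6/5*(-81) = 486/5 ≈ 97.200)
G/(4840 - (794 - 1573)) = 486/(5*(4840 - (794 - 1573))) = 486/(5*(4840 - 1*(-779))) = 486/(5*(4840 + 779)) = (486/5)/5619 = (486/5)*(1/5619) = 162/9365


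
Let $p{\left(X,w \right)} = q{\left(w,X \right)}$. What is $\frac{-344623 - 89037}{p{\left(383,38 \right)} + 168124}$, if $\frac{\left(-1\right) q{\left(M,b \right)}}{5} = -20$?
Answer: $- \frac{108415}{42056} \approx -2.5779$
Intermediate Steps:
$q{\left(M,b \right)} = 100$ ($q{\left(M,b \right)} = \left(-5\right) \left(-20\right) = 100$)
$p{\left(X,w \right)} = 100$
$\frac{-344623 - 89037}{p{\left(383,38 \right)} + 168124} = \frac{-344623 - 89037}{100 + 168124} = - \frac{433660}{168224} = \left(-433660\right) \frac{1}{168224} = - \frac{108415}{42056}$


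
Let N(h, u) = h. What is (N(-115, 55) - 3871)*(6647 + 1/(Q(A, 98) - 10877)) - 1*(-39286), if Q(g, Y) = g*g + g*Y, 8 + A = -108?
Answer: -232518756598/8789 ≈ -2.6456e+7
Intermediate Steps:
A = -116 (A = -8 - 108 = -116)
Q(g, Y) = g² + Y*g
(N(-115, 55) - 3871)*(6647 + 1/(Q(A, 98) - 10877)) - 1*(-39286) = (-115 - 3871)*(6647 + 1/(-116*(98 - 116) - 10877)) - 1*(-39286) = -3986*(6647 + 1/(-116*(-18) - 10877)) + 39286 = -3986*(6647 + 1/(2088 - 10877)) + 39286 = -3986*(6647 + 1/(-8789)) + 39286 = -3986*(6647 - 1/8789) + 39286 = -3986*58420482/8789 + 39286 = -232864041252/8789 + 39286 = -232518756598/8789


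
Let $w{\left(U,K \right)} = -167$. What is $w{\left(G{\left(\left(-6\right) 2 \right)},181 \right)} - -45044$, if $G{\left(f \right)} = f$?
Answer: $44877$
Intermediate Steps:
$w{\left(G{\left(\left(-6\right) 2 \right)},181 \right)} - -45044 = -167 - -45044 = -167 + 45044 = 44877$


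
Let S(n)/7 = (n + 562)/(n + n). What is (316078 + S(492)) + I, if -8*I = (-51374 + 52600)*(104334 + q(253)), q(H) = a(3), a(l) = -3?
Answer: -1927734751/123 ≈ -1.5673e+7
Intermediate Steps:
q(H) = -3
S(n) = 7*(562 + n)/(2*n) (S(n) = 7*((n + 562)/(n + n)) = 7*((562 + n)/((2*n))) = 7*((562 + n)*(1/(2*n))) = 7*((562 + n)/(2*n)) = 7*(562 + n)/(2*n))
I = -63954903/4 (I = -(-51374 + 52600)*(104334 - 3)/8 = -613*104331/4 = -⅛*127909806 = -63954903/4 ≈ -1.5989e+7)
(316078 + S(492)) + I = (316078 + (7/2 + 1967/492)) - 63954903/4 = (316078 + 3689/492) - 63954903/4 = 155514065/492 - 63954903/4 = -1927734751/123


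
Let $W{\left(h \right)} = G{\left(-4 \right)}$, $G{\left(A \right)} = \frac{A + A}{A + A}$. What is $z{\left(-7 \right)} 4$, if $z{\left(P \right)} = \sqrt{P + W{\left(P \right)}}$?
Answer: $4 i \sqrt{6} \approx 9.798 i$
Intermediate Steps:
$G{\left(A \right)} = 1$ ($G{\left(A \right)} = \frac{2 A}{2 A} = 2 A \frac{1}{2 A} = 1$)
$W{\left(h \right)} = 1$
$z{\left(P \right)} = \sqrt{1 + P}$ ($z{\left(P \right)} = \sqrt{P + 1} = \sqrt{1 + P}$)
$z{\left(-7 \right)} 4 = \sqrt{1 - 7} \cdot 4 = \sqrt{-6} \cdot 4 = i \sqrt{6} \cdot 4 = 4 i \sqrt{6}$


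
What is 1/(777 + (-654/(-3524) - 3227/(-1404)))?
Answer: 1236924/964162489 ≈ 0.0012829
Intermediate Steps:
1/(777 + (-654/(-3524) - 3227/(-1404))) = 1/(777 + (-654*(-1/3524) - 3227*(-1/1404))) = 1/(777 + (327/1762 + 3227/1404)) = 1/(777 + 3072541/1236924) = 1/(964162489/1236924) = 1236924/964162489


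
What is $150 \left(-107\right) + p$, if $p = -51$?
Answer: $-16101$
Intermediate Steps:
$150 \left(-107\right) + p = 150 \left(-107\right) - 51 = -16050 - 51 = -16101$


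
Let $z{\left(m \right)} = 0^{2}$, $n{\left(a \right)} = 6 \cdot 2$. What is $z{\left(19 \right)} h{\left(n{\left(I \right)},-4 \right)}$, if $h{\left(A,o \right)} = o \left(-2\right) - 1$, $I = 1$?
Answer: $0$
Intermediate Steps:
$n{\left(a \right)} = 12$
$h{\left(A,o \right)} = -1 - 2 o$ ($h{\left(A,o \right)} = - 2 o - 1 = -1 - 2 o$)
$z{\left(m \right)} = 0$
$z{\left(19 \right)} h{\left(n{\left(I \right)},-4 \right)} = 0 \left(-1 - -8\right) = 0 \left(-1 + 8\right) = 0 \cdot 7 = 0$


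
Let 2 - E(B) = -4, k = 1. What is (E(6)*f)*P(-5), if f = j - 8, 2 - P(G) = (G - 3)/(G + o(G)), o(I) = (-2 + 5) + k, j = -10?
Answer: 648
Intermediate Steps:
E(B) = 6 (E(B) = 2 - 1*(-4) = 2 + 4 = 6)
o(I) = 4 (o(I) = (-2 + 5) + 1 = 3 + 1 = 4)
P(G) = 2 - (-3 + G)/(4 + G) (P(G) = 2 - (G - 3)/(G + 4) = 2 - (-3 + G)/(4 + G))
f = -18 (f = -10 - 8 = -18)
(E(6)*f)*P(-5) = (6*(-18))*((11 - 5)/(4 - 5)) = -108*6/(-1) = -(-108)*6 = -108*(-6) = 648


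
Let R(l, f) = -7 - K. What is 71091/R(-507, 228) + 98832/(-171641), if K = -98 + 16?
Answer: 4064905977/4291025 ≈ 947.30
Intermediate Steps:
K = -82
R(l, f) = 75 (R(l, f) = -7 - 1*(-82) = -7 + 82 = 75)
71091/R(-507, 228) + 98832/(-171641) = 71091/75 + 98832/(-171641) = 71091*(1/75) + 98832*(-1/171641) = 23697/25 - 98832/171641 = 4064905977/4291025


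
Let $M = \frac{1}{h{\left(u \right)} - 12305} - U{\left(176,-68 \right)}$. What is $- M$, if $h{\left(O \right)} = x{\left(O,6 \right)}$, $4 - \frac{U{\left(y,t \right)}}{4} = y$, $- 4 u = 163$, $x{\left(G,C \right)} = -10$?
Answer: $- \frac{8472719}{12315} \approx -688.0$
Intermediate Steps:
$u = - \frac{163}{4}$ ($u = \left(- \frac{1}{4}\right) 163 = - \frac{163}{4} \approx -40.75$)
$U{\left(y,t \right)} = 16 - 4 y$
$h{\left(O \right)} = -10$
$M = \frac{8472719}{12315}$ ($M = \frac{1}{-10 - 12305} - \left(16 - 704\right) = \frac{1}{-12315} - \left(16 - 704\right) = - \frac{1}{12315} - -688 = - \frac{1}{12315} + 688 = \frac{8472719}{12315} \approx 688.0$)
$- M = \left(-1\right) \frac{8472719}{12315} = - \frac{8472719}{12315}$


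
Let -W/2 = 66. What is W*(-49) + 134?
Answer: 6602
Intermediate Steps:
W = -132 (W = -2*66 = -132)
W*(-49) + 134 = -132*(-49) + 134 = 6468 + 134 = 6602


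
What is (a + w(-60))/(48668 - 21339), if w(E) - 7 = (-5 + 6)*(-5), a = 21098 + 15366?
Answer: 36466/27329 ≈ 1.3343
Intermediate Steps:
a = 36464
w(E) = 2 (w(E) = 7 + (-5 + 6)*(-5) = 7 + 1*(-5) = 7 - 5 = 2)
(a + w(-60))/(48668 - 21339) = (36464 + 2)/(48668 - 21339) = 36466/27329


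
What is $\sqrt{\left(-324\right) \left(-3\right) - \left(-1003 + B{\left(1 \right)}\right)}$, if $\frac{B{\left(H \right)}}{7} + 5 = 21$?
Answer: $9 \sqrt{23} \approx 43.162$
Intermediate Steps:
$B{\left(H \right)} = 112$ ($B{\left(H \right)} = -35 + 7 \cdot 21 = -35 + 147 = 112$)
$\sqrt{\left(-324\right) \left(-3\right) - \left(-1003 + B{\left(1 \right)}\right)} = \sqrt{\left(-324\right) \left(-3\right) + \left(1193 - \left(\left(838 + 112\right) - 648\right)\right)} = \sqrt{972 + \left(1193 - \left(950 - 648\right)\right)} = \sqrt{972 + \left(1193 - 302\right)} = \sqrt{972 + 891} = \sqrt{1863} = 9 \sqrt{23}$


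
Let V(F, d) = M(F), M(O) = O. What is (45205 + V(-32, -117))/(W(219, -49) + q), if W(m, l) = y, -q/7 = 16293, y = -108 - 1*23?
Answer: -45173/114182 ≈ -0.39562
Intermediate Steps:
y = -131 (y = -108 - 23 = -131)
V(F, d) = F
q = -114051 (q = -7*16293 = -114051)
W(m, l) = -131
(45205 + V(-32, -117))/(W(219, -49) + q) = (45205 - 32)/(-131 - 114051) = 45173/(-114182) = 45173*(-1/114182) = -45173/114182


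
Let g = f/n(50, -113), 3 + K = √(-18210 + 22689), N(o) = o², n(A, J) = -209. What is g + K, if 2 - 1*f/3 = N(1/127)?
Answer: -10209654/3370961 + √4479 ≈ 63.897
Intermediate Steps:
f = 96771/16129 (f = 6 - 3*(1/127)² = 6 - 3*1/16129 = 6 - 3/16129 = 96771/16129 ≈ 5.9998)
K = -3 + √4479 (K = -3 + √(-18210 + 22689) = -3 + √4479 ≈ 63.925)
g = -96771/3370961 (g = (96771/16129)/(-209) = (96771/16129)*(-1/209) = -96771/3370961 ≈ -0.028707)
g + K = -96771/3370961 + (-3 + √4479) = -10209654/3370961 + √4479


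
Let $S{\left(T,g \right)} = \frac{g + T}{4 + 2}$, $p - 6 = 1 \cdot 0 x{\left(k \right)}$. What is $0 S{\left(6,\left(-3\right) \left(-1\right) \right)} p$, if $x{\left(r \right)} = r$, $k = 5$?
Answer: $0$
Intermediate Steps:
$p = 6$ ($p = 6 + 1 \cdot 0 \cdot 5 = 6 + 0 \cdot 5 = 6 + 0 = 6$)
$S{\left(T,g \right)} = \frac{T}{6} + \frac{g}{6}$ ($S{\left(T,g \right)} = \frac{T + g}{6} = \left(T + g\right) \frac{1}{6} = \frac{T}{6} + \frac{g}{6}$)
$0 S{\left(6,\left(-3\right) \left(-1\right) \right)} p = 0 \left(\frac{1}{6} \cdot 6 + \frac{\left(-3\right) \left(-1\right)}{6}\right) 6 = 0 \left(1 + \frac{1}{6} \cdot 3\right) 6 = 0 \left(1 + \frac{1}{2}\right) 6 = 0 \cdot \frac{3}{2} \cdot 6 = 0 \cdot 6 = 0$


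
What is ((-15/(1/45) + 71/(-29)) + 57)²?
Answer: 323748049/841 ≈ 3.8496e+5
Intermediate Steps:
((-15/(1/45) + 71/(-29)) + 57)² = ((-15/1/45 + 71*(-1/29)) + 57)² = ((-15*45 - 71/29) + 57)² = ((-675 - 71/29) + 57)² = (-19646/29 + 57)² = (-17993/29)² = 323748049/841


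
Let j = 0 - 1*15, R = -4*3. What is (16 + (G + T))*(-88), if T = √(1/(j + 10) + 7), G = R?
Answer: -352 - 88*√170/5 ≈ -581.48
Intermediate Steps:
R = -12
G = -12
j = -15 (j = 0 - 15 = -15)
T = √170/5 (T = √(1/(-15 + 10) + 7) = √(1/(-5) + 7) = √(-⅕ + 7) = √(34/5) = √170/5 ≈ 2.6077)
(16 + (G + T))*(-88) = (16 + (-12 + √170/5))*(-88) = (4 + √170/5)*(-88) = -352 - 88*√170/5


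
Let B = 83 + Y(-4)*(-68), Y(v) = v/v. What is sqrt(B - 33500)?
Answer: I*sqrt(33485) ≈ 182.99*I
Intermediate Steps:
Y(v) = 1
B = 15 (B = 83 + 1*(-68) = 83 - 68 = 15)
sqrt(B - 33500) = sqrt(15 - 33500) = sqrt(-33485) = I*sqrt(33485)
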